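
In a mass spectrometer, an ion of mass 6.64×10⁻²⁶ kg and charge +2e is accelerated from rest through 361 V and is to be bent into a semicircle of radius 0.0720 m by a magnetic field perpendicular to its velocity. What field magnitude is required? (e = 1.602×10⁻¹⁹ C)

B ≈ 0.170 T

v = √(2|q|V/m) = √(2·3.204×10⁻¹⁹·361/6.64×10⁻²⁶) ≈ 5.902×10⁴ m/s.
B = mv/(|q|r) = (6.64×10⁻²⁶)(5.902×10⁴)/((3.204×10⁻¹⁹)(0.0720)) ≈ 0.170 T.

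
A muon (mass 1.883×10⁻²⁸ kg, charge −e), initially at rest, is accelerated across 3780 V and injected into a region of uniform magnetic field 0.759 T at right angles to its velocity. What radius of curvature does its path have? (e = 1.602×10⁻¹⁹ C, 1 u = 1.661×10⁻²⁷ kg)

r ≈ 3.93×10⁻³ m

Acceleration: |q|V = ½mv² ⇒ v = √(2|q|V/m) = √(2·1.602×10⁻¹⁹·3780/1.883×10⁻²⁸) ≈ 2.536×10⁶ m/s.
In the field: r = mv/(|q|B) = (1.883×10⁻²⁸)(2.536×10⁶)/((1.602×10⁻¹⁹)(0.759)) ≈ 3.93×10⁻³ m.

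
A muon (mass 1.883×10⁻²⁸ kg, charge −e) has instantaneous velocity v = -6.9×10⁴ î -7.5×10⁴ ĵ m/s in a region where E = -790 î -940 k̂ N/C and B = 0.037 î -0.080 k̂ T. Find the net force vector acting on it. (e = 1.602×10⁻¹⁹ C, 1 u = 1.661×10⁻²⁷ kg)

v×B = (6000, -5520, 2780) N/C.
E + v×B = (5210, -5520, 1840) N/C.
F = q(E + v×B) = (−1.602×10⁻¹⁹ C)·(5210, -5520, 1840) = (-8.35×10⁻¹⁶, 8.84×10⁻¹⁶, -2.94×10⁻¹⁶) N.

F ≈ (-8.35×10⁻¹⁶, 8.84×10⁻¹⁶, -2.94×10⁻¹⁶) N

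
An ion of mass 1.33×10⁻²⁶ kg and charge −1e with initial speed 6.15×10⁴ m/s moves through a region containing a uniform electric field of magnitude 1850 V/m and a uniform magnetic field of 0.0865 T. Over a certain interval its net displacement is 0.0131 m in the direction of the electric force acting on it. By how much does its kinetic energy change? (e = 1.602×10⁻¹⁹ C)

ΔKE ≈ 3.88×10⁻¹⁸ J

The magnetic force is always ⟂ v and does no work; only the electric force changes KE.
ΔKE = F_E · d = |q|E d = (1.602×10⁻¹⁹)(1850)(0.0131) ≈ 3.88×10⁻¹⁸ J.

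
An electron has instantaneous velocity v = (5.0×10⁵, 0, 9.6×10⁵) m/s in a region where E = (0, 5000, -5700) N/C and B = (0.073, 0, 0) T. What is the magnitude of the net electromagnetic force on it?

|F| ≈ 1.21×10⁻¹⁴ N

v×B = (0, 7.01×10⁴, 0) N/C.
E + v×B = (0, 7.51×10⁴, -5700) N/C.
F = q(E + v×B) = (−1.602×10⁻¹⁹ C)·(0, 7.51×10⁴, -5700) = (0, -1.20×10⁻¹⁴, 9.13×10⁻¹⁶) N.
|F| = 1.21×10⁻¹⁴ N.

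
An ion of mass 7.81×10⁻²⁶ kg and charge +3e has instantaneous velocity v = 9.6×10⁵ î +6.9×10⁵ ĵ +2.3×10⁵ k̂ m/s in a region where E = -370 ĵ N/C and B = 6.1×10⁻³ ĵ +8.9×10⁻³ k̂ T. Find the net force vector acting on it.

F ≈ (2.28×10⁻¹⁵, -4.28×10⁻¹⁵, 2.81×10⁻¹⁵) N

v×B = (4740, -8540, 5860) N/C.
E + v×B = (4740, -8910, 5860) N/C.
F = q(E + v×B) = (4.806×10⁻¹⁹ C)·(4740, -8910, 5860) = (2.28×10⁻¹⁵, -4.28×10⁻¹⁵, 2.81×10⁻¹⁵) N.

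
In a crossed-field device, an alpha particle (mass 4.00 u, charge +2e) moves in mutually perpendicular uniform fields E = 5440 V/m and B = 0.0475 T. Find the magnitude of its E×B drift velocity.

The steady drift has the magnetic force balancing the electric force, so v_d = E/B.
v_d = 5440/0.0475 = 1.15×10⁵ m/s.

v_d ≈ 1.15×10⁵ m/s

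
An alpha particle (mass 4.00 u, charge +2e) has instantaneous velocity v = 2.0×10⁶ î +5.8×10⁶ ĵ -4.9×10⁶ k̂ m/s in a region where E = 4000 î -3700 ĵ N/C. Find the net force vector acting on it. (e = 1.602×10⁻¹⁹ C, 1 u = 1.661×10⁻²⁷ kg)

F ≈ (1.28×10⁻¹⁵, -1.19×10⁻¹⁵, 0) N

Only an electric field acts, so F = qE = (3.204×10⁻¹⁹ C)·(4000, -3700, 0) = (1.28×10⁻¹⁵, -1.19×10⁻¹⁵, 0) N.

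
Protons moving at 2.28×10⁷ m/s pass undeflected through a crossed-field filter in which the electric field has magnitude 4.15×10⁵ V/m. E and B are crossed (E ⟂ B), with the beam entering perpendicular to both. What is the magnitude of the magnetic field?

B = 0.0182 T

Balance of forces in the selector: qE = qvB ⇒ B = E/v.
B = 4.15×10⁵/2.28×10⁷ = 0.0182 T.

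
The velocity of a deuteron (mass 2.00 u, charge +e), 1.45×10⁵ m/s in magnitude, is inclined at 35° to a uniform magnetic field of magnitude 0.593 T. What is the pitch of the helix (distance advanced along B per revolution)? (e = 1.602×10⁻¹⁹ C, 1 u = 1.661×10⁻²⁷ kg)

v∥ = v cosθ = 1.45×10⁵·cos35° ≈ 1.188×10⁵ m/s.
T = 2πm/(|q|B) = 2π(3.322×10⁻²⁷)/((1.602×10⁻¹⁹)(0.593)) ≈ 2.197×10⁻⁷ s.
pitch = v∥ T = (1.188×10⁵)(2.197×10⁻⁷) ≈ 0.0261 m.

p ≈ 0.0261 m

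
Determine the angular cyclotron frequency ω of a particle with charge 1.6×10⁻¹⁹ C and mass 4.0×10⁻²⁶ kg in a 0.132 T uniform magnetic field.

ω ≈ 5.28×10⁵ rad/s

ω = |q|B/m.
ω = (1.6×10⁻¹⁹)(0.132)/4.0×10⁻²⁶ ≈ 5.28×10⁵ rad/s.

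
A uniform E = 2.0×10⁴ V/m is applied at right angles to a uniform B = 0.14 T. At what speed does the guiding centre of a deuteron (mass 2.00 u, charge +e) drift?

The steady drift has the magnetic force balancing the electric force, so v_d = E/B.
v_d = 2.0×10⁴/0.14 = 1.4×10⁵ m/s.

v_d ≈ 1.4×10⁵ m/s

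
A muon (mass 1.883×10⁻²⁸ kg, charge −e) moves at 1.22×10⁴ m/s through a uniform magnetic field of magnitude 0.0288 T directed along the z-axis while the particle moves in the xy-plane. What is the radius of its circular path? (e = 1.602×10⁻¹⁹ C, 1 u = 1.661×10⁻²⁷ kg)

The magnetic force provides the centripetal force: |q|vB = mv²/r.
r = mv/(|q|B) = (1.883×10⁻²⁸)(1.22×10⁴)/((1.602×10⁻¹⁹)(0.0288)) ≈ 4.98×10⁻⁴ m.

r ≈ 4.98×10⁻⁴ m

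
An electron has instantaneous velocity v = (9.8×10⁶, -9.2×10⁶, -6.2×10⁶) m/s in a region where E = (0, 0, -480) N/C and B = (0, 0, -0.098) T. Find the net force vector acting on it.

v×B = (9.02×10⁵, 9.60×10⁵, 0) N/C.
E + v×B = (9.02×10⁵, 9.60×10⁵, -480) N/C.
F = q(E + v×B) = (−1.602×10⁻¹⁹ C)·(9.02×10⁵, 9.60×10⁵, -480) = (-1.44×10⁻¹³, -1.54×10⁻¹³, 7.69×10⁻¹⁷) N.

F ≈ (-1.44×10⁻¹³, -1.54×10⁻¹³, 7.69×10⁻¹⁷) N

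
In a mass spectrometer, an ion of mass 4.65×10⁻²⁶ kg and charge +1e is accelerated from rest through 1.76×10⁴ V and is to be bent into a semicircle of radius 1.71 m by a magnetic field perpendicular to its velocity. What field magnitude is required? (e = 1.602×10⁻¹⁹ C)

v = √(2|q|V/m) = √(2·1.602×10⁻¹⁹·1.76×10⁴/4.65×10⁻²⁶) ≈ 3.482×10⁵ m/s.
B = mv/(|q|r) = (4.65×10⁻²⁶)(3.482×10⁵)/((1.602×10⁻¹⁹)(1.71)) ≈ 0.0591 T.

B ≈ 0.0591 T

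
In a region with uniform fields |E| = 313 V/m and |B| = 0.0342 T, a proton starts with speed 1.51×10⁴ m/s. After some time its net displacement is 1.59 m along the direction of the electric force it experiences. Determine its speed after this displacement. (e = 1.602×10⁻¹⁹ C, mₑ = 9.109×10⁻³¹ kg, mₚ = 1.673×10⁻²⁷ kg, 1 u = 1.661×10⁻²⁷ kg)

B does no work; ΔKE = |q|E d.
½mv_f² = ½mv₀² + |q|Ed = ½(1.673×10⁻²⁷)(1.51×10⁴)² + (1.602×10⁻¹⁹)(313)(1.59) ≈ 1.907×10⁻¹⁹ J + 7.973×10⁻¹⁷ J ≈ 7.992×10⁻¹⁷ J.
v_f = √(2·7.992×10⁻¹⁷/1.673×10⁻²⁷) ≈ 3.09×10⁵ m/s.

v_f ≈ 3.09×10⁵ m/s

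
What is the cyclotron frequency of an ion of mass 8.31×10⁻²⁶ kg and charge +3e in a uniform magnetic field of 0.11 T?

f = |q|B/(2πm).
f = (4.806×10⁻¹⁹)(0.11)/(2π·8.31×10⁻²⁶) ≈ 1.0×10⁵ Hz.

f ≈ 1.0×10⁵ Hz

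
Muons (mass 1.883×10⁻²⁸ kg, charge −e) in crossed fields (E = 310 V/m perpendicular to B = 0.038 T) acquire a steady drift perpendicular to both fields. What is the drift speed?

v_d ≈ 8200 m/s

In crossed fields the guiding centre drifts at v_d = |E×B|/B² = E/B, independent of charge and mass.
v_d = 310/0.038 = 8200 m/s.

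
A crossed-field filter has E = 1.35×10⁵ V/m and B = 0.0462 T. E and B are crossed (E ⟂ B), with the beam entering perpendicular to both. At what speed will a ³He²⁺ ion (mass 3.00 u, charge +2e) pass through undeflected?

v = 2.92×10⁶ m/s

For undeflected motion the electric and magnetic forces balance: qE = qvB.
v = E/B = 1.35×10⁵/0.0462 = 2.92×10⁶ m/s.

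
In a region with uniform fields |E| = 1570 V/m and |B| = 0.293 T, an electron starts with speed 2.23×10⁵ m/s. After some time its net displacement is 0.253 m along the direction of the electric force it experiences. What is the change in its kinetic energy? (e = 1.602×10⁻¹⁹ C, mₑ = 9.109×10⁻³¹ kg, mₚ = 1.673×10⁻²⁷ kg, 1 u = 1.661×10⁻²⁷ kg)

The magnetic force is always ⟂ v and does no work; only the electric force changes KE.
ΔKE = F_E · d = |q|E d = (1.602×10⁻¹⁹)(1570)(0.253) ≈ 6.36×10⁻¹⁷ J.

ΔKE ≈ 6.36×10⁻¹⁷ J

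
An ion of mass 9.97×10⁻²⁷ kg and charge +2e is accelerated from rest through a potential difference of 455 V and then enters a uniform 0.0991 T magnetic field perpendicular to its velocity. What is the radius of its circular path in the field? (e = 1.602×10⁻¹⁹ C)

Acceleration: |q|V = ½mv² ⇒ v = √(2|q|V/m) = √(2·3.204×10⁻¹⁹·455/9.97×10⁻²⁷) ≈ 1.710×10⁵ m/s.
In the field: r = mv/(|q|B) = (9.97×10⁻²⁷)(1.710×10⁵)/((3.204×10⁻¹⁹)(0.0991)) ≈ 0.0537 m.

r ≈ 0.0537 m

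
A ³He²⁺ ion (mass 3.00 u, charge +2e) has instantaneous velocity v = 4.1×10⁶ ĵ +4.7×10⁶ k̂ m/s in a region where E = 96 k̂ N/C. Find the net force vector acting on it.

Only an electric field acts, so F = qE = (3.204×10⁻¹⁹ C)·(0, 0, 96.0) = (0, 0, 3.08×10⁻¹⁷) N.

F ≈ (0, 0, 3.08×10⁻¹⁷) N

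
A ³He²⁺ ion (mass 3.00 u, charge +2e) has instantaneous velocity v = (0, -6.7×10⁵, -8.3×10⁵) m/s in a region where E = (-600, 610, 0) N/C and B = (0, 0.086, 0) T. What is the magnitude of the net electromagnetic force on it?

|F| ≈ 2.27×10⁻¹⁴ N

v×B = (7.14×10⁴, 0, 0) N/C.
E + v×B = (7.08×10⁴, 610, 0) N/C.
F = q(E + v×B) = (3.204×10⁻¹⁹ C)·(7.08×10⁴, 610, 0) = (2.27×10⁻¹⁴, 1.95×10⁻¹⁶, 0) N.
|F| = 2.27×10⁻¹⁴ N.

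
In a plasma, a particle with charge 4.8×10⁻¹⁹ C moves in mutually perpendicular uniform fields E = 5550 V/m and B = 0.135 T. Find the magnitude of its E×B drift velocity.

v_d ≈ 4.11×10⁴ m/s

The steady drift has the magnetic force balancing the electric force, so v_d = E/B.
v_d = 5550/0.135 = 4.11×10⁴ m/s.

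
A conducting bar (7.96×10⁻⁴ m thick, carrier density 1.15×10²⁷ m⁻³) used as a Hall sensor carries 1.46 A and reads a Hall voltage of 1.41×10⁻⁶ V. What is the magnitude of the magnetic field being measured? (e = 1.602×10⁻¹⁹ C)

From V_H = IB/(n e t), B = V_H n e t / I.
B = (1.41×10⁻⁶)(1.15×10²⁷)(1.602×10⁻¹⁹)(7.96×10⁻⁴)/1.46 ≈ 0.142 T.

B ≈ 0.142 T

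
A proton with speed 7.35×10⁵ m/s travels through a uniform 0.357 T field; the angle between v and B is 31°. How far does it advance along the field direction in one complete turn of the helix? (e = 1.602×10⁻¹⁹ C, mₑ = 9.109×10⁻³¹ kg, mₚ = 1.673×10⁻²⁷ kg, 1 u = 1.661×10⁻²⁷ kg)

v∥ = v cosθ = 7.35×10⁵·cos31° ≈ 6.300×10⁵ m/s.
T = 2πm/(|q|B) = 2π(1.673×10⁻²⁷)/((1.602×10⁻¹⁹)(0.357)) ≈ 1.838×10⁻⁷ s.
pitch = v∥ T = (6.300×10⁵)(1.838×10⁻⁷) ≈ 0.116 m.

p ≈ 0.116 m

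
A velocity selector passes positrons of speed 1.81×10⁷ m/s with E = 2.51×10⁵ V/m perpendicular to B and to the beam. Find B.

Balance of forces in the selector: qE = qvB ⇒ B = E/v.
B = 2.51×10⁵/1.81×10⁷ = 0.0139 T.

B = 0.0139 T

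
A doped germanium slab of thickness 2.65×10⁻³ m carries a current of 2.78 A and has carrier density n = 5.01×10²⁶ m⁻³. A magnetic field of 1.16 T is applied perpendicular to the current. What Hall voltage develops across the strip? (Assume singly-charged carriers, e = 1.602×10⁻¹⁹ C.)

V_H ≈ 1.52×10⁻⁵ V

V_H = IB/(n e t).
V_H = (2.78)(1.16)/((5.01×10²⁶)(1.602×10⁻¹⁹)(2.65×10⁻³)) ≈ 1.52×10⁻⁵ V.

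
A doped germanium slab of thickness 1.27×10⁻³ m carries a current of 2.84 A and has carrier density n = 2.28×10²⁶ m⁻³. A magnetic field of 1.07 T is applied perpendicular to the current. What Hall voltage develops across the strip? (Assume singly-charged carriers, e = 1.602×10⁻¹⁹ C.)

V_H ≈ 6.55×10⁻⁵ V

V_H = IB/(n e t).
V_H = (2.84)(1.07)/((2.28×10²⁶)(1.602×10⁻¹⁹)(1.27×10⁻³)) ≈ 6.55×10⁻⁵ V.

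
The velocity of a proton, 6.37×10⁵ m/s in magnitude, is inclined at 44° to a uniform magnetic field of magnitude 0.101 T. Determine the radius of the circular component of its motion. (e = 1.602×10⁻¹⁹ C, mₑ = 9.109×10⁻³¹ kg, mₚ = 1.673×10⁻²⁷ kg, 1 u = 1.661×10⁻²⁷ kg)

v⊥ = v sinθ = 6.37×10⁵·sin44° ≈ 4.425×10⁵ m/s.
r = m v⊥/(|q|B) = (1.673×10⁻²⁷)(4.425×10⁵)/((1.602×10⁻¹⁹)(0.101)) ≈ 0.0458 m.

r ≈ 0.0458 m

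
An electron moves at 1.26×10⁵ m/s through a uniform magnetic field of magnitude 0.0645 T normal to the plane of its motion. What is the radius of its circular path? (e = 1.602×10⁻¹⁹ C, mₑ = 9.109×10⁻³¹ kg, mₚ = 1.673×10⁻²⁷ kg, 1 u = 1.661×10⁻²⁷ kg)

The magnetic force provides the centripetal force: |q|vB = mv²/r.
r = mv/(|q|B) = (9.109×10⁻³¹)(1.26×10⁵)/((1.602×10⁻¹⁹)(0.0645)) ≈ 1.11×10⁻⁵ m.

r ≈ 1.11×10⁻⁵ m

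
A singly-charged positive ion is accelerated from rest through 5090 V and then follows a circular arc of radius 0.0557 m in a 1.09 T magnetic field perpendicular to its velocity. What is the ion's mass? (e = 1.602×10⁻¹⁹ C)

Combine |q|V = ½mv² and r = mv/(|q|B): eliminate v to get m = qB²r²/(2V).
m = (1.602×10⁻¹⁹)(1.09)²(0.0557)²/(2·5090) ≈ 5.80×10⁻²⁶ kg.

m ≈ 5.80×10⁻²⁶ kg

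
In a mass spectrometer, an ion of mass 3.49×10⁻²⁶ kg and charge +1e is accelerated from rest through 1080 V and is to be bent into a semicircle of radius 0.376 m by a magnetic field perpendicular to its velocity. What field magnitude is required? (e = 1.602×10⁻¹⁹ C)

B ≈ 0.0577 T

v = √(2|q|V/m) = √(2·1.602×10⁻¹⁹·1080/3.49×10⁻²⁶) ≈ 9.957×10⁴ m/s.
B = mv/(|q|r) = (3.49×10⁻²⁶)(9.957×10⁴)/((1.602×10⁻¹⁹)(0.376)) ≈ 0.0577 T.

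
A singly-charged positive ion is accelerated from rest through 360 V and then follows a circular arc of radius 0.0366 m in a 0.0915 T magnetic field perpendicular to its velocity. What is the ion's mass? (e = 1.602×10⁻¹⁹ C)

Combine |q|V = ½mv² and r = mv/(|q|B): eliminate v to get m = qB²r²/(2V).
m = (1.602×10⁻¹⁹)(0.0915)²(0.0366)²/(2·360) ≈ 2.50×10⁻²⁷ kg.

m ≈ 2.50×10⁻²⁷ kg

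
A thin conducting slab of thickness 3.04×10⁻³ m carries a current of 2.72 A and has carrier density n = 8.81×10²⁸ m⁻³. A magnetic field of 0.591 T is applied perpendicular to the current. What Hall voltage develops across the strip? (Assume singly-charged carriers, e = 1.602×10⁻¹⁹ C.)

V_H = IB/(n e t).
V_H = (2.72)(0.591)/((8.81×10²⁸)(1.602×10⁻¹⁹)(3.04×10⁻³)) ≈ 3.75×10⁻⁸ V.

V_H ≈ 3.75×10⁻⁸ V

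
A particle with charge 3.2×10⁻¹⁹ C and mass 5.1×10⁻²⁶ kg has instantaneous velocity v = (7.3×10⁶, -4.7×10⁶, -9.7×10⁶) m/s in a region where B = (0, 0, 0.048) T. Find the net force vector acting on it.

F ≈ (-7.22×10⁻¹⁴, -1.12×10⁻¹³, 0) N

v×B = (-2.26×10⁵, -3.50×10⁵, 0) N/C.
F = q v×B = (3.2×10⁻¹⁹ C)·(-2.26×10⁵, -3.50×10⁵, 0) = (-7.22×10⁻¹⁴, -1.12×10⁻¹³, 0) N.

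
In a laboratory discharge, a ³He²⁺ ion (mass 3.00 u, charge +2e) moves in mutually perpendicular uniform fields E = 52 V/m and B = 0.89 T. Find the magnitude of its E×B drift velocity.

The E×B drift speed is v_d = E/B.
v_d = 52/0.89 = 58 m/s.

v_d ≈ 58 m/s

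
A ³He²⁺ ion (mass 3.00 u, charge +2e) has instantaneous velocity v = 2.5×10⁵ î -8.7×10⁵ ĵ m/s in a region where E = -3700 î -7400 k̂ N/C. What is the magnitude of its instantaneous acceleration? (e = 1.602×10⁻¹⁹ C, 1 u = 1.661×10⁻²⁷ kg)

Only an electric field acts, so F = qE = (3.204×10⁻¹⁹ C)·(-3700, 0, -7400) = (-1.19×10⁻¹⁵, 0, -2.37×10⁻¹⁵) N.
|a| = |F|/m = 2.651×10⁻¹⁵/4.983×10⁻²⁷ ≈ 5.32×10¹¹ m/s².

|a| ≈ 5.32×10¹¹ m/s²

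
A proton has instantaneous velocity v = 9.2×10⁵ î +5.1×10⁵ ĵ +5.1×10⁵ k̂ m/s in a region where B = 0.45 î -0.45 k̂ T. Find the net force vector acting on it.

F ≈ (-3.68×10⁻¹⁴, 1.03×10⁻¹³, -3.68×10⁻¹⁴) N

v×B = (-2.30×10⁵, 6.44×10⁵, -2.30×10⁵) N/C.
F = q v×B = (1.602×10⁻¹⁹ C)·(-2.30×10⁵, 6.44×10⁵, -2.30×10⁵) = (-3.68×10⁻¹⁴, 1.03×10⁻¹³, -3.68×10⁻¹⁴) N.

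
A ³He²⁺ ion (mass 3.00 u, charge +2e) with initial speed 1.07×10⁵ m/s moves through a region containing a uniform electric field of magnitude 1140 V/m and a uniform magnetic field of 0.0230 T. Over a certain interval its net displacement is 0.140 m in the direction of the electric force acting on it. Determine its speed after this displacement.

v_f ≈ 1.79×10⁵ m/s

B does no work; ΔKE = |q|E d.
½mv_f² = ½mv₀² + |q|Ed = ½(4.983×10⁻²⁷)(1.07×10⁵)² + (3.204×10⁻¹⁹)(1140)(0.140) ≈ 2.853×10⁻¹⁷ J + 5.114×10⁻¹⁷ J ≈ 7.966×10⁻¹⁷ J.
v_f = √(2·7.966×10⁻¹⁷/4.983×10⁻²⁷) ≈ 1.79×10⁵ m/s.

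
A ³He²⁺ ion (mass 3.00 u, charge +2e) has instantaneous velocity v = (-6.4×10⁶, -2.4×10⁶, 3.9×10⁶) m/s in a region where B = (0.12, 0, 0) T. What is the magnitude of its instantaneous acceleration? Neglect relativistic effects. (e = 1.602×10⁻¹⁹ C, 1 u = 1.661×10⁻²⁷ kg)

v×B = (0, 4.68×10⁵, 2.88×10⁵) N/C.
F = q v×B = (3.204×10⁻¹⁹ C)·(0, 4.68×10⁵, 2.88×10⁵) = (0, 1.50×10⁻¹³, 9.23×10⁻¹⁴) N.
|a| = |F|/m = 1.761×10⁻¹³/4.983×10⁻²⁷ ≈ 3.53×10¹³ m/s².

|a| ≈ 3.53×10¹³ m/s²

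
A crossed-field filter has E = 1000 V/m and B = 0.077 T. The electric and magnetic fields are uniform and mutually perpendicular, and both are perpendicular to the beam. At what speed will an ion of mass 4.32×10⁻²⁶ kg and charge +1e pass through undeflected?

Straight-line motion ⇒ electric and magnetic forces cancel, so E = vB.
v = E/B = 1000/0.077 = 1.3×10⁴ m/s.

v = 1.3×10⁴ m/s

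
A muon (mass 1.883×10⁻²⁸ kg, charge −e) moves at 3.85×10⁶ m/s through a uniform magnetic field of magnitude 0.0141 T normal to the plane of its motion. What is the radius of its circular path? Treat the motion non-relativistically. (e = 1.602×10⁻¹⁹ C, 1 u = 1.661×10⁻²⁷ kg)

r ≈ 0.321 m

The magnetic force provides the centripetal force: |q|vB = mv²/r.
r = mv/(|q|B) = (1.883×10⁻²⁸)(3.85×10⁶)/((1.602×10⁻¹⁹)(0.0141)) ≈ 0.321 m.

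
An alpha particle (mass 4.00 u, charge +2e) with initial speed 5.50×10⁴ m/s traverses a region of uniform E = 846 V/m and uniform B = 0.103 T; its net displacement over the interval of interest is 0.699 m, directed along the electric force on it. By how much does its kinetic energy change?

ΔKE ≈ 1.89×10⁻¹⁶ J

The magnetic force is always ⟂ v and does no work; only the electric force changes KE.
ΔKE = F_E · d = |q|E d = (3.204×10⁻¹⁹)(846)(0.699) ≈ 1.89×10⁻¹⁶ J.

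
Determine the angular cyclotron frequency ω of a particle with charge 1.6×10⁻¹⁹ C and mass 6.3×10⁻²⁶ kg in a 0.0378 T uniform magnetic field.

ω ≈ 9.60×10⁴ rad/s

ω = |q|B/m.
ω = (1.6×10⁻¹⁹)(0.0378)/6.3×10⁻²⁶ ≈ 9.60×10⁴ rad/s.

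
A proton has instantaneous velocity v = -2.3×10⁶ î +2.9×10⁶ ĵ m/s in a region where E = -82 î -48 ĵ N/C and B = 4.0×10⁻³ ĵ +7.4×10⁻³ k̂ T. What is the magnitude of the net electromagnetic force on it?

v×B = (2.15×10⁴, 1.70×10⁴, -9200) N/C.
E + v×B = (2.14×10⁴, 1.70×10⁴, -9200) N/C.
F = q(E + v×B) = (1.602×10⁻¹⁹ C)·(2.14×10⁴, 1.70×10⁴, -9200) = (3.42×10⁻¹⁵, 2.72×10⁻¹⁵, -1.47×10⁻¹⁵) N.
|F| = 4.61×10⁻¹⁵ N.

|F| ≈ 4.61×10⁻¹⁵ N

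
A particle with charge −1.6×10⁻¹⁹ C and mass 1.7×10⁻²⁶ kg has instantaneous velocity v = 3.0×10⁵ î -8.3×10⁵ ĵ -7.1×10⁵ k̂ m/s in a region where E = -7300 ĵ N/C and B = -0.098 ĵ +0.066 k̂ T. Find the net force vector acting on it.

F ≈ (1.99×10⁻¹⁴, 4.34×10⁻¹⁵, 4.70×10⁻¹⁵) N

v×B = (-1.24×10⁵, -1.98×10⁴, -2.94×10⁴) N/C.
E + v×B = (-1.24×10⁵, -2.71×10⁴, -2.94×10⁴) N/C.
F = q(E + v×B) = (−1.6×10⁻¹⁹ C)·(-1.24×10⁵, -2.71×10⁴, -2.94×10⁴) = (1.99×10⁻¹⁴, 4.34×10⁻¹⁵, 4.70×10⁻¹⁵) N.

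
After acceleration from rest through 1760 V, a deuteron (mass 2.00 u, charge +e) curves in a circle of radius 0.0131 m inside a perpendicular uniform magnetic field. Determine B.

B ≈ 0.652 T

v = √(2|q|V/m) = √(2·1.602×10⁻¹⁹·1760/3.322×10⁻²⁷) ≈ 4.120×10⁵ m/s.
B = mv/(|q|r) = (3.322×10⁻²⁷)(4.120×10⁵)/((1.602×10⁻¹⁹)(0.0131)) ≈ 0.652 T.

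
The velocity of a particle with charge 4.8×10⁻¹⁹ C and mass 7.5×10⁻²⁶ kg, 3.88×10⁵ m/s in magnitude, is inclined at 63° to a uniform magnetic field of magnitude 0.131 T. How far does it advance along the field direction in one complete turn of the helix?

p ≈ 1.32 m

v∥ = v cosθ = 3.88×10⁵·cos63° ≈ 1.761×10⁵ m/s.
T = 2πm/(|q|B) = 2π(7.5×10⁻²⁶)/((4.8×10⁻¹⁹)(0.131)) ≈ 7.494×10⁻⁶ s.
pitch = v∥ T = (1.761×10⁵)(7.494×10⁻⁶) ≈ 1.32 m.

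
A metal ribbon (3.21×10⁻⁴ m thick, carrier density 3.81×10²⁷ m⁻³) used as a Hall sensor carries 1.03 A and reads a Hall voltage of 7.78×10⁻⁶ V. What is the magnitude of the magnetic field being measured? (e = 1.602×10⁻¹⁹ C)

From V_H = IB/(n e t), B = V_H n e t / I.
B = (7.78×10⁻⁶)(3.81×10²⁷)(1.602×10⁻¹⁹)(3.21×10⁻⁴)/1.03 ≈ 1.48 T.

B ≈ 1.48 T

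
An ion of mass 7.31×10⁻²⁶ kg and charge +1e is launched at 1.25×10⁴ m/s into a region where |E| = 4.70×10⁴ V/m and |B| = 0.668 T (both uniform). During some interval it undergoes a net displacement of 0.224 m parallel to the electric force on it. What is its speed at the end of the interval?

v_f ≈ 2.15×10⁵ m/s

B does no work; ΔKE = |q|E d.
½mv_f² = ½mv₀² + |q|Ed = ½(7.31×10⁻²⁶)(1.25×10⁴)² + (1.602×10⁻¹⁹)(4.70×10⁴)(0.224) ≈ 5.711×10⁻¹⁸ J + 1.687×10⁻¹⁵ J ≈ 1.692×10⁻¹⁵ J.
v_f = √(2·1.692×10⁻¹⁵/7.31×10⁻²⁶) ≈ 2.15×10⁵ m/s.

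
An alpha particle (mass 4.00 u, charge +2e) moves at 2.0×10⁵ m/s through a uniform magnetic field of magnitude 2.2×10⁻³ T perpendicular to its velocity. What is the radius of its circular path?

The magnetic force provides the centripetal force: |q|vB = mv²/r.
r = mv/(|q|B) = (6.644×10⁻²⁷)(2.0×10⁵)/((3.204×10⁻¹⁹)(2.2×10⁻³)) ≈ 1.9 m.

r ≈ 1.9 m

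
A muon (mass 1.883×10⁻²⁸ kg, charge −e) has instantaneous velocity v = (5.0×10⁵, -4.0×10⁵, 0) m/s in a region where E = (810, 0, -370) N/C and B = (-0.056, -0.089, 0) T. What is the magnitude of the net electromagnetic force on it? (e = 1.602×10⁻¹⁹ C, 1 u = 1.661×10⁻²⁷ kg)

|F| ≈ 1.08×10⁻¹⁴ N

v×B = (0, 0, -6.69×10⁴) N/C.
E + v×B = (810, 0, -6.73×10⁴) N/C.
F = q(E + v×B) = (−1.602×10⁻¹⁹ C)·(810, 0, -6.73×10⁴) = (-1.30×10⁻¹⁶, 0, 1.08×10⁻¹⁴) N.
|F| = 1.08×10⁻¹⁴ N.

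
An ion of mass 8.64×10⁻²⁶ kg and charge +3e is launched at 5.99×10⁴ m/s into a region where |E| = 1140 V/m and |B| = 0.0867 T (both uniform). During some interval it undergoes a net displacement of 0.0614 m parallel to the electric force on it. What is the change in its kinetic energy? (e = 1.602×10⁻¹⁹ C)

ΔKE ≈ 3.36×10⁻¹⁷ J

The magnetic force is always ⟂ v and does no work; only the electric force changes KE.
ΔKE = F_E · d = |q|E d = (4.806×10⁻¹⁹)(1140)(0.0614) ≈ 3.36×10⁻¹⁷ J.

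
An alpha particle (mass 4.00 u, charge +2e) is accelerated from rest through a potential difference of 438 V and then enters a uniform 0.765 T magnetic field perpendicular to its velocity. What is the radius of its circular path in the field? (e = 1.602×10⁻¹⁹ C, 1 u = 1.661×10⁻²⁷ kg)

r ≈ 5.57×10⁻³ m

Acceleration: |q|V = ½mv² ⇒ v = √(2|q|V/m) = √(2·3.204×10⁻¹⁹·438/6.644×10⁻²⁷) ≈ 2.055×10⁵ m/s.
In the field: r = mv/(|q|B) = (6.644×10⁻²⁷)(2.055×10⁵)/((3.204×10⁻¹⁹)(0.765)) ≈ 5.57×10⁻³ m.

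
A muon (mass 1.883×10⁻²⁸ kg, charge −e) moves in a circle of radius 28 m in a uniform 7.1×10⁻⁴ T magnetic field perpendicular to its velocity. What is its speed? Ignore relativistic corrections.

v ≈ 1.7×10⁷ m/s

From |q|vB = mv²/r, v = |q|Br/m.
v = (1.602×10⁻¹⁹)(7.1×10⁻⁴)(28)/1.883×10⁻²⁸ ≈ 1.7×10⁷ m/s.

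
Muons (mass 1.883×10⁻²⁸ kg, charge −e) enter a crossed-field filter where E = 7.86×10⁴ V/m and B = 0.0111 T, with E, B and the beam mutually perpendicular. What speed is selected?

Straight-line motion ⇒ electric and magnetic forces cancel, so E = vB.
v = E/B = 7.86×10⁴/0.0111 = 7.08×10⁶ m/s.

v = 7.08×10⁶ m/s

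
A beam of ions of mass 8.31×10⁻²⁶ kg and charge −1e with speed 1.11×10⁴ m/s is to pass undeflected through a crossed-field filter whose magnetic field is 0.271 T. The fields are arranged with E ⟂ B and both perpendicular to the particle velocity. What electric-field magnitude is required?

E = 3010 V/m

For straight-line motion qE = qvB, so E = vB.
E = 1.11×10⁴ × 0.271 = 3010 V/m.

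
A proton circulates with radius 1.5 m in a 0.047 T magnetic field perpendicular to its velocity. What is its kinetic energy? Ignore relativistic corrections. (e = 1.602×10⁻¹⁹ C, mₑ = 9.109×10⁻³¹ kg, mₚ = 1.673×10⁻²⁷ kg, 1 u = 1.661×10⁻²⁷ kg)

KE ≈ 2.4×10⁵ eV

v = |q|Br/m, then KE = ½mv² = (qBr)²/(2m).
v = (1.602×10⁻¹⁹)(0.047)(1.5)/1.673×10⁻²⁷ ≈ 6.751×10⁶ m/s.
KE = ½(1.673×10⁻²⁷)(6.751×10⁶)² ≈ 3.8×10⁻¹⁴ J = 2.4×10⁵ eV.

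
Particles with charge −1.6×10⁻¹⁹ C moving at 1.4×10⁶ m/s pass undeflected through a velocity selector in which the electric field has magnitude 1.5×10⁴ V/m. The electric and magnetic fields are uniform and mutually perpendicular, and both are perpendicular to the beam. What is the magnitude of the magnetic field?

B = 0.011 T

Balance of forces in the selector: qE = qvB ⇒ B = E/v.
B = 1.5×10⁴/1.4×10⁶ = 0.011 T.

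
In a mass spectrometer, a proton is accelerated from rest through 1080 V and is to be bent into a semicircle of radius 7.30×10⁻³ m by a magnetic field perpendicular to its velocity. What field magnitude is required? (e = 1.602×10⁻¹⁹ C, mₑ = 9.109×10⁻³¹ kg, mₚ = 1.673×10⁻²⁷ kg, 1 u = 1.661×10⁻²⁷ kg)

B ≈ 0.651 T

v = √(2|q|V/m) = √(2·1.602×10⁻¹⁹·1080/1.673×10⁻²⁷) ≈ 4.548×10⁵ m/s.
B = mv/(|q|r) = (1.673×10⁻²⁷)(4.548×10⁵)/((1.602×10⁻¹⁹)(7.30×10⁻³)) ≈ 0.651 T.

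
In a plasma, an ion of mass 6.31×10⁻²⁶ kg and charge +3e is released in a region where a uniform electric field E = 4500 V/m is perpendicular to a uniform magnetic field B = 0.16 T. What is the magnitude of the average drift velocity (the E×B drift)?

The steady drift has the magnetic force balancing the electric force, so v_d = E/B.
v_d = 4500/0.16 = 2.8×10⁴ m/s.

v_d ≈ 2.8×10⁴ m/s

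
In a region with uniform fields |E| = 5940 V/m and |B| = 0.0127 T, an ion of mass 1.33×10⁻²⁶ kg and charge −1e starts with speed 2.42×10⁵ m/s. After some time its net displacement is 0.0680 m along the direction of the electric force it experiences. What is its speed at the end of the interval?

v_f ≈ 2.61×10⁵ m/s

B does no work; ΔKE = |q|E d.
½mv_f² = ½mv₀² + |q|Ed = ½(1.33×10⁻²⁶)(2.42×10⁵)² + (1.602×10⁻¹⁹)(5940)(0.0680) ≈ 3.895×10⁻¹⁶ J + 6.471×10⁻¹⁷ J ≈ 4.542×10⁻¹⁶ J.
v_f = √(2·4.542×10⁻¹⁶/1.33×10⁻²⁶) ≈ 2.61×10⁵ m/s.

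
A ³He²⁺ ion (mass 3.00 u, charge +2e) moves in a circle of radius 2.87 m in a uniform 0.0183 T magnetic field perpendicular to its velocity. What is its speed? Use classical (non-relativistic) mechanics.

v ≈ 3.38×10⁶ m/s

From |q|vB = mv²/r, v = |q|Br/m.
v = (3.204×10⁻¹⁹)(0.0183)(2.87)/4.983×10⁻²⁷ ≈ 3.38×10⁶ m/s.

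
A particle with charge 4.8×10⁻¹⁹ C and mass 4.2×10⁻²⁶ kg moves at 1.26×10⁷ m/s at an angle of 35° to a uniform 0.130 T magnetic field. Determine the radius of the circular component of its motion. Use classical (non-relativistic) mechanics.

r ≈ 4.86 m

v⊥ = v sinθ = 1.26×10⁷·sin35° ≈ 7.227×10⁶ m/s.
r = m v⊥/(|q|B) = (4.2×10⁻²⁶)(7.227×10⁶)/((4.8×10⁻¹⁹)(0.130)) ≈ 4.86 m.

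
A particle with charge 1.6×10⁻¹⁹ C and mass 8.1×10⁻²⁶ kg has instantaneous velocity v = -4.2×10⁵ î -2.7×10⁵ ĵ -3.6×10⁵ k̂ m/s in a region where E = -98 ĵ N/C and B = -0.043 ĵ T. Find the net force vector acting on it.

v×B = (-1.55×10⁴, 0, 1.81×10⁴) N/C.
E + v×B = (-1.55×10⁴, -98.0, 1.81×10⁴) N/C.
F = q(E + v×B) = (1.6×10⁻¹⁹ C)·(-1.55×10⁴, -98.0, 1.81×10⁴) = (-2.48×10⁻¹⁵, -1.57×10⁻¹⁷, 2.89×10⁻¹⁵) N.

F ≈ (-2.48×10⁻¹⁵, -1.57×10⁻¹⁷, 2.89×10⁻¹⁵) N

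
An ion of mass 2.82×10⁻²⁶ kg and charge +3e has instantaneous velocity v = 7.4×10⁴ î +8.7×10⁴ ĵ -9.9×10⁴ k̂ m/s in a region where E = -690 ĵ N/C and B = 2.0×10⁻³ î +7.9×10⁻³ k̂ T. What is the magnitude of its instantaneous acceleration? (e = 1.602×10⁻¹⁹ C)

|a| ≈ 2.79×10¹⁰ m/s²

v×B = (687, -783, -174) N/C.
E + v×B = (687, -1470, -174) N/C.
F = q(E + v×B) = (4.806×10⁻¹⁹ C)·(687, -1470, -174) = (3.30×10⁻¹⁶, -7.08×10⁻¹⁶, -8.36×10⁻¹⁷) N.
|a| = |F|/m = 7.855×10⁻¹⁶/2.82×10⁻²⁶ ≈ 2.79×10¹⁰ m/s².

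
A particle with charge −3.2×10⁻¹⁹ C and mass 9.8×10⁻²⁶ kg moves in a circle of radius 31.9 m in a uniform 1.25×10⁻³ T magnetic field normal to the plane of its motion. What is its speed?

v ≈ 1.30×10⁵ m/s

From |q|vB = mv²/r, v = |q|Br/m.
v = (3.2×10⁻¹⁹)(1.25×10⁻³)(31.9)/9.8×10⁻²⁶ ≈ 1.30×10⁵ m/s.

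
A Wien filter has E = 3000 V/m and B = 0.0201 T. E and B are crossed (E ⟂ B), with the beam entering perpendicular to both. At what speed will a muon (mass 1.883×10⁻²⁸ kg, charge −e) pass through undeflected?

v = 1.49×10⁵ m/s

Straight-line motion ⇒ electric and magnetic forces cancel, so E = vB.
v = E/B = 3000/0.0201 = 1.49×10⁵ m/s.
The result is independent of the particle's charge and mass.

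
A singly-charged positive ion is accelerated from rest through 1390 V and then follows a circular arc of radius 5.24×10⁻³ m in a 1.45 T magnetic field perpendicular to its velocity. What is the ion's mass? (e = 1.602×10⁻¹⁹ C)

Combine |q|V = ½mv² and r = mv/(|q|B): eliminate v to get m = qB²r²/(2V).
m = (1.602×10⁻¹⁹)(1.45)²(5.24×10⁻³)²/(2·1390) ≈ 3.33×10⁻²⁷ kg.

m ≈ 3.33×10⁻²⁷ kg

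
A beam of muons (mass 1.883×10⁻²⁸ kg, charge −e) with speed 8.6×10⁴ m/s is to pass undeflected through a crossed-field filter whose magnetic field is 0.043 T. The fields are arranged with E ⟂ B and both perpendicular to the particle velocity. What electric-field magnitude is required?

E = 3700 V/m

For straight-line motion qE = qvB, so E = vB.
E = 8.6×10⁴ × 0.043 = 3700 V/m.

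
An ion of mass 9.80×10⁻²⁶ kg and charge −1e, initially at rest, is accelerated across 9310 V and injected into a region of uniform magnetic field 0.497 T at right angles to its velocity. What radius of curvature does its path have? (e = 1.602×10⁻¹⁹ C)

r ≈ 0.215 m

Acceleration: |q|V = ½mv² ⇒ v = √(2|q|V/m) = √(2·1.602×10⁻¹⁹·9310/9.80×10⁻²⁶) ≈ 1.745×10⁵ m/s.
In the field: r = mv/(|q|B) = (9.80×10⁻²⁶)(1.745×10⁵)/((1.602×10⁻¹⁹)(0.497)) ≈ 0.215 m.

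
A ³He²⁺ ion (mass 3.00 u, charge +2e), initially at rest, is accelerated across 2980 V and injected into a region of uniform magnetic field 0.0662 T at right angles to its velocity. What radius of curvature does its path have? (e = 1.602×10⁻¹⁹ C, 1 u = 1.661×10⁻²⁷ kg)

r ≈ 0.145 m

Acceleration: |q|V = ½mv² ⇒ v = √(2|q|V/m) = √(2·3.204×10⁻¹⁹·2980/4.983×10⁻²⁷) ≈ 6.190×10⁵ m/s.
In the field: r = mv/(|q|B) = (4.983×10⁻²⁷)(6.190×10⁵)/((3.204×10⁻¹⁹)(0.0662)) ≈ 0.145 m.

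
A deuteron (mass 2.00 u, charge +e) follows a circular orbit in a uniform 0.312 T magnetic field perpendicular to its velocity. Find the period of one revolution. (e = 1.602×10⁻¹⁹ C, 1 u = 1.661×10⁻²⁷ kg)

The cyclotron period depends only on m, q, B: T = 2πm/(|q|B).
T = 2π(3.322×10⁻²⁷)/((1.602×10⁻¹⁹)(0.312)) ≈ 4.18×10⁻⁷ s.

T ≈ 4.18×10⁻⁷ s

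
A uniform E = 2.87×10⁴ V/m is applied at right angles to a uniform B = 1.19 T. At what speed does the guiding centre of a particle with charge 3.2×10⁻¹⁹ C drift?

v_d ≈ 2.41×10⁴ m/s

The E×B drift speed is v_d = E/B.
v_d = 2.87×10⁴/1.19 = 2.41×10⁴ m/s.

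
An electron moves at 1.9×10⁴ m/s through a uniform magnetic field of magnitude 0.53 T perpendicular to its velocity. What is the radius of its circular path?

The magnetic force provides the centripetal force: |q|vB = mv²/r.
r = mv/(|q|B) = (9.109×10⁻³¹)(1.9×10⁴)/((1.602×10⁻¹⁹)(0.53)) ≈ 2.0×10⁻⁷ m.

r ≈ 2.0×10⁻⁷ m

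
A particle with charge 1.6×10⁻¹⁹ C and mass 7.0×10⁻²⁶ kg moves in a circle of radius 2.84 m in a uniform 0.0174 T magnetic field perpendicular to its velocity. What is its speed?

v ≈ 1.13×10⁵ m/s

From |q|vB = mv²/r, v = |q|Br/m.
v = (1.6×10⁻¹⁹)(0.0174)(2.84)/7.0×10⁻²⁶ ≈ 1.13×10⁵ m/s.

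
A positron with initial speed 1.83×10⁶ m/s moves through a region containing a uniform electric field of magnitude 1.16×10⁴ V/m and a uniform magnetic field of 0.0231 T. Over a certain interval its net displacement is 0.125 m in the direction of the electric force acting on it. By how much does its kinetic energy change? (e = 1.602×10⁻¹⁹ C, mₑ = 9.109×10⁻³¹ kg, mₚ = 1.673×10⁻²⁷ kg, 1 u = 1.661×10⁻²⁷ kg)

ΔKE ≈ 2.32×10⁻¹⁶ J

The magnetic force is always ⟂ v and does no work; only the electric force changes KE.
ΔKE = F_E · d = |q|E d = (1.602×10⁻¹⁹)(1.16×10⁴)(0.125) ≈ 2.32×10⁻¹⁶ J.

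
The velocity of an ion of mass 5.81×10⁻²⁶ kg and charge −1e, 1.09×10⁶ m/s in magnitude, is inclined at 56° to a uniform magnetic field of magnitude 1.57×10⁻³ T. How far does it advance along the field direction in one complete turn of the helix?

p ≈ 885 m

v∥ = v cosθ = 1.09×10⁶·cos56° ≈ 6.095×10⁵ m/s.
T = 2πm/(|q|B) = 2π(5.81×10⁻²⁶)/((1.602×10⁻¹⁹)(1.57×10⁻³)) ≈ 1.451×10⁻³ s.
pitch = v∥ T = (6.095×10⁵)(1.451×10⁻³) ≈ 885 m.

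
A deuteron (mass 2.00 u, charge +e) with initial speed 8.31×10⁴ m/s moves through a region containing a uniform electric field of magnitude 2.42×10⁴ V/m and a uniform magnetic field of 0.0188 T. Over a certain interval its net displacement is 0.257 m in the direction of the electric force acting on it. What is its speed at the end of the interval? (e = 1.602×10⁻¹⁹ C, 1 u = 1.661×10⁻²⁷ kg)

v_f ≈ 7.79×10⁵ m/s

B does no work; ΔKE = |q|E d.
½mv_f² = ½mv₀² + |q|Ed = ½(3.322×10⁻²⁷)(8.31×10⁴)² + (1.602×10⁻¹⁹)(2.42×10⁴)(0.257) ≈ 1.147×10⁻¹⁷ J + 9.963×10⁻¹⁶ J ≈ 1.008×10⁻¹⁵ J.
v_f = √(2·1.008×10⁻¹⁵/3.322×10⁻²⁷) ≈ 7.79×10⁵ m/s.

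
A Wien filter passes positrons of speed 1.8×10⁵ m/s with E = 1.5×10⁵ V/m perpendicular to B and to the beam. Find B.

Balance of forces in the selector: qE = qvB ⇒ B = E/v.
B = 1.5×10⁵/1.8×10⁵ = 0.83 T.

B = 0.83 T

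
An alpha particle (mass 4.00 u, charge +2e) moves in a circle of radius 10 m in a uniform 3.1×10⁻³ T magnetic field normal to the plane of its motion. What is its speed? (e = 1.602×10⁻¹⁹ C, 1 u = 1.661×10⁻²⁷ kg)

v ≈ 1.5×10⁶ m/s

From |q|vB = mv²/r, v = |q|Br/m.
v = (3.204×10⁻¹⁹)(3.1×10⁻³)(10)/6.644×10⁻²⁷ ≈ 1.5×10⁶ m/s.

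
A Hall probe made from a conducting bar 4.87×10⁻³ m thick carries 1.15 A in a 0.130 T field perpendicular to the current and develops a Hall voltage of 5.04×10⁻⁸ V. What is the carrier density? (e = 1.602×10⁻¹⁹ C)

From V_H = IB/(n e t), n = IB/(V_H e t).
n = (1.15)(0.130)/((5.04×10⁻⁸)(1.602×10⁻¹⁹)(4.87×10⁻³)) ≈ 3.80×10²⁷ m⁻³.

n ≈ 3.80×10²⁷ m⁻³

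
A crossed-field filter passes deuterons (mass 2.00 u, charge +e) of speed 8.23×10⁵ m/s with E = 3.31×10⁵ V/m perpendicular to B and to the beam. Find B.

B = 0.402 T

Balance of forces in the selector: qE = qvB ⇒ B = E/v.
B = 3.31×10⁵/8.23×10⁵ = 0.402 T.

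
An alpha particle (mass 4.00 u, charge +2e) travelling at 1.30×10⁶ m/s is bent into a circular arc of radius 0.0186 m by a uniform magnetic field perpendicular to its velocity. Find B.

B ≈ 1.45 T

From |q|vB = mv²/r, B = mv/(|q|r).
B = (6.644×10⁻²⁷)(1.30×10⁶)/((3.204×10⁻¹⁹)(0.0186)) ≈ 1.45 T.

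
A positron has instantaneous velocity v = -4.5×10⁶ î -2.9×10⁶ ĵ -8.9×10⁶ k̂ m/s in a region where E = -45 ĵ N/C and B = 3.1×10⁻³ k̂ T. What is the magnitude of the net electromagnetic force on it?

|F| ≈ 2.65×10⁻¹⁵ N

v×B = (-8990, 1.40×10⁴, 0) N/C.
E + v×B = (-8990, 1.39×10⁴, 0) N/C.
F = q(E + v×B) = (1.602×10⁻¹⁹ C)·(-8990, 1.39×10⁴, 0) = (-1.44×10⁻¹⁵, 2.23×10⁻¹⁵, 0) N.
|F| = 2.65×10⁻¹⁵ N.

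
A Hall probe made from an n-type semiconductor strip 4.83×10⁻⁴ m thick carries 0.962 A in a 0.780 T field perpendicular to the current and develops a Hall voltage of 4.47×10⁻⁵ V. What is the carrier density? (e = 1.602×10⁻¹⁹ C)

n ≈ 2.17×10²⁶ m⁻³

From V_H = IB/(n e t), n = IB/(V_H e t).
n = (0.962)(0.780)/((4.47×10⁻⁵)(1.602×10⁻¹⁹)(4.83×10⁻⁴)) ≈ 2.17×10²⁶ m⁻³.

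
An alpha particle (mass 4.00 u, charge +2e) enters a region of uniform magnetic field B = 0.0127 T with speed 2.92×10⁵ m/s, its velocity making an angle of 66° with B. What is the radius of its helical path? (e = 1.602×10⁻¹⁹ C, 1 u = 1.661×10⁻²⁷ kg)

r ≈ 0.436 m

v⊥ = v sinθ = 2.92×10⁵·sin66° ≈ 2.668×10⁵ m/s.
r = m v⊥/(|q|B) = (6.644×10⁻²⁷)(2.668×10⁵)/((3.204×10⁻¹⁹)(0.0127)) ≈ 0.436 m.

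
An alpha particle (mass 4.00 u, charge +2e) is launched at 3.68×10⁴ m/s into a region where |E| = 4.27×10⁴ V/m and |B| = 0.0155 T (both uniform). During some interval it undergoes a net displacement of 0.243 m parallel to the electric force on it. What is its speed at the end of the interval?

v_f ≈ 1.00×10⁶ m/s

B does no work; ΔKE = |q|E d.
½mv_f² = ½mv₀² + |q|Ed = ½(6.644×10⁻²⁷)(3.68×10⁴)² + (3.204×10⁻¹⁹)(4.27×10⁴)(0.243) ≈ 4.499×10⁻¹⁸ J + 3.325×10⁻¹⁵ J ≈ 3.329×10⁻¹⁵ J.
v_f = √(2·3.329×10⁻¹⁵/6.644×10⁻²⁷) ≈ 1.00×10⁶ m/s.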